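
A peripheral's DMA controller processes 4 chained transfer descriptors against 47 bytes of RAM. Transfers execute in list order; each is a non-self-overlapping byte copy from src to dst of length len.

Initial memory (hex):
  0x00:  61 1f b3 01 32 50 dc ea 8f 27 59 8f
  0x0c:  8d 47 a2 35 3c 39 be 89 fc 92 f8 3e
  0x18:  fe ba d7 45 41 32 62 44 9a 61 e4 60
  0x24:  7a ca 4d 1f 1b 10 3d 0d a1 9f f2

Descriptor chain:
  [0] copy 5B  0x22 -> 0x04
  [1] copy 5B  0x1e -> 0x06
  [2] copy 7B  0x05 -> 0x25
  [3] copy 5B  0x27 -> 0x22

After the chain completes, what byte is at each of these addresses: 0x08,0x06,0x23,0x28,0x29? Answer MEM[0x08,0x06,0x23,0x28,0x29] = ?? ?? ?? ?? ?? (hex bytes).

MEM[0x08,0x06,0x23,0x28,0x29] = 9a 62 9a 9a 61

#0 dst[0x04+5] := {0xe4,0x60,0x7a,0xca,0x4d}
#1 dst[0x06+5] := {0x62,0x44,0x9a,0x61,0xe4}
#2 dst[0x25+7] := {0x60,0x62,0x44,0x9a,0x61,0xe4,0x8f}
#3 dst[0x22+5] := {0x44,0x9a,0x61,0xe4,0x8f}
query mem[0x08]=0x9a, mem[0x06]=0x62, mem[0x23]=0x9a, mem[0x28]=0x9a, mem[0x29]=0x61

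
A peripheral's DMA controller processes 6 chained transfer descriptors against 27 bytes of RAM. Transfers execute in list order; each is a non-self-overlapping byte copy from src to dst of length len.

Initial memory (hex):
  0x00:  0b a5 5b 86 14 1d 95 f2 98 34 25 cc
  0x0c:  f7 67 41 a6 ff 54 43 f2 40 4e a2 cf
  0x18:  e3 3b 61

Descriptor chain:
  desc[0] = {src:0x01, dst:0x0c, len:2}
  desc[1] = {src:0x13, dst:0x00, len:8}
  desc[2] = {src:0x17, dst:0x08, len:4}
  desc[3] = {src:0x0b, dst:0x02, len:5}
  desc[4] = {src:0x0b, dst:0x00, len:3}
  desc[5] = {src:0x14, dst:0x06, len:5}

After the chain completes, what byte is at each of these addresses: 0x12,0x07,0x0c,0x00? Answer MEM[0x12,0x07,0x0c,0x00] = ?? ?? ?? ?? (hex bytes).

MEM[0x12,0x07,0x0c,0x00] = 43 4e a5 61

[0] 0x01->0x0c len=2 : a5 5b
[1] 0x13->0x00 len=8 : f2 40 4e a2 cf e3 3b 61
[2] 0x17->0x08 len=4 : cf e3 3b 61
[3] 0x0b->0x02 len=5 : 61 a5 5b 41 a6
[4] 0x0b->0x00 len=3 : 61 a5 5b
[5] 0x14->0x06 len=5 : 40 4e a2 cf e3
query mem[0x12]=0x43, mem[0x07]=0x4e, mem[0x0c]=0xa5, mem[0x00]=0x61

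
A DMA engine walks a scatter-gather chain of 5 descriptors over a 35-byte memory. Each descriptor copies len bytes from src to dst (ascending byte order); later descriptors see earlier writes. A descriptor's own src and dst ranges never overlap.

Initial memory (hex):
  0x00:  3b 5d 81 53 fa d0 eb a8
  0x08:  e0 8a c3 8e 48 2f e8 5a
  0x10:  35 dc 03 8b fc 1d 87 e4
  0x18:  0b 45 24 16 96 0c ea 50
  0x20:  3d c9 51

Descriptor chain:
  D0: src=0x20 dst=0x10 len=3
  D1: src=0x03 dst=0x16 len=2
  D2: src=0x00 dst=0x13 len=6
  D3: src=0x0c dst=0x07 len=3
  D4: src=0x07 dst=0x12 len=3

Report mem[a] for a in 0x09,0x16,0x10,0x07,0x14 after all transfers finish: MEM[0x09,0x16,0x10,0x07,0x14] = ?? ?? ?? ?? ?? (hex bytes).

MEM[0x09,0x16,0x10,0x07,0x14] = e8 53 3d 48 e8

[0] 0x20->0x10 len=3 : 3d c9 51
[1] 0x03->0x16 len=2 : 53 fa
[2] 0x00->0x13 len=6 : 3b 5d 81 53 fa d0
[3] 0x0c->0x07 len=3 : 48 2f e8
[4] 0x07->0x12 len=3 : 48 2f e8
query mem[0x09]=0xe8, mem[0x16]=0x53, mem[0x10]=0x3d, mem[0x07]=0x48, mem[0x14]=0xe8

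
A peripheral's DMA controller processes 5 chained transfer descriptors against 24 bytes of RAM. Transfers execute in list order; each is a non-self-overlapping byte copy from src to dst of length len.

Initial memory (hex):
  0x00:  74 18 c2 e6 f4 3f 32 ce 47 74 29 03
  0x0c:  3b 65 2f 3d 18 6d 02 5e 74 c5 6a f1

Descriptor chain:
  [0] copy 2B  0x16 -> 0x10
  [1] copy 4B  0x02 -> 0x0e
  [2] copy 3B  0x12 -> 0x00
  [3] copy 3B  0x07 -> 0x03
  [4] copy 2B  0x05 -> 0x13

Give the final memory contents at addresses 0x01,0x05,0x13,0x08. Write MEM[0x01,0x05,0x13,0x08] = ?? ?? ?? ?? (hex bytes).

MEM[0x01,0x05,0x13,0x08] = 5e 74 74 47

[0] 0x16->0x10 len=2 : 6a f1
[1] 0x02->0x0e len=4 : c2 e6 f4 3f
[2] 0x12->0x00 len=3 : 02 5e 74
[3] 0x07->0x03 len=3 : ce 47 74
[4] 0x05->0x13 len=2 : 74 32
query mem[0x01]=0x5e, mem[0x05]=0x74, mem[0x13]=0x74, mem[0x08]=0x47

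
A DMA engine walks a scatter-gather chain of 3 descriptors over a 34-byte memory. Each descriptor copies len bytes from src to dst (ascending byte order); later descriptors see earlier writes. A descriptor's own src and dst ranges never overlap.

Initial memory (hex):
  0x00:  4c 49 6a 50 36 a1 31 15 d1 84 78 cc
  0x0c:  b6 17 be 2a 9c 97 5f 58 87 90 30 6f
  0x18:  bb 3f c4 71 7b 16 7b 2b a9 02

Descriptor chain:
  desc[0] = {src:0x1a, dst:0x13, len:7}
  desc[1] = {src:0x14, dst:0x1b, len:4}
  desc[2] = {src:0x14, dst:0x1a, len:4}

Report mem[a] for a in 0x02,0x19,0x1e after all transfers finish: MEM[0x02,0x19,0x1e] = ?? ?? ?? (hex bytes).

MEM[0x02,0x19,0x1e] = 6a a9 7b

#0 dst[0x13+7] := {0xc4,0x71,0x7b,0x16,0x7b,0x2b,0xa9}
#1 dst[0x1b+4] := {0x71,0x7b,0x16,0x7b}
#2 dst[0x1a+4] := {0x71,0x7b,0x16,0x7b}
query mem[0x02]=0x6a, mem[0x19]=0xa9, mem[0x1e]=0x7b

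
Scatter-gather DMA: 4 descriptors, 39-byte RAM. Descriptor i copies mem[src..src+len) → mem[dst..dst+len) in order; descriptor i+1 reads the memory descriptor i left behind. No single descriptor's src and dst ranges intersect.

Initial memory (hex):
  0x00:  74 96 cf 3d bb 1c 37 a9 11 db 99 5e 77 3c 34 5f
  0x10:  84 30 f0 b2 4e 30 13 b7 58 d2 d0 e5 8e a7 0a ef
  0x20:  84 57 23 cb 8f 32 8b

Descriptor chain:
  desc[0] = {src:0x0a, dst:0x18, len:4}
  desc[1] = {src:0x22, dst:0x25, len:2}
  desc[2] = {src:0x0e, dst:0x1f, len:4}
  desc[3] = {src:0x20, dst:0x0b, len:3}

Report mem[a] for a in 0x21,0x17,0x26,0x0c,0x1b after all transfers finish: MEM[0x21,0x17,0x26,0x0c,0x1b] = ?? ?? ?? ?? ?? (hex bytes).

MEM[0x21,0x17,0x26,0x0c,0x1b] = 84 b7 cb 84 3c

#0 dst[0x18+4] := {0x99,0x5e,0x77,0x3c}
#1 dst[0x25+2] := {0x23,0xcb}
#2 dst[0x1f+4] := {0x34,0x5f,0x84,0x30}
#3 dst[0x0b+3] := {0x5f,0x84,0x30}
query mem[0x21]=0x84, mem[0x17]=0xb7, mem[0x26]=0xcb, mem[0x0c]=0x84, mem[0x1b]=0x3c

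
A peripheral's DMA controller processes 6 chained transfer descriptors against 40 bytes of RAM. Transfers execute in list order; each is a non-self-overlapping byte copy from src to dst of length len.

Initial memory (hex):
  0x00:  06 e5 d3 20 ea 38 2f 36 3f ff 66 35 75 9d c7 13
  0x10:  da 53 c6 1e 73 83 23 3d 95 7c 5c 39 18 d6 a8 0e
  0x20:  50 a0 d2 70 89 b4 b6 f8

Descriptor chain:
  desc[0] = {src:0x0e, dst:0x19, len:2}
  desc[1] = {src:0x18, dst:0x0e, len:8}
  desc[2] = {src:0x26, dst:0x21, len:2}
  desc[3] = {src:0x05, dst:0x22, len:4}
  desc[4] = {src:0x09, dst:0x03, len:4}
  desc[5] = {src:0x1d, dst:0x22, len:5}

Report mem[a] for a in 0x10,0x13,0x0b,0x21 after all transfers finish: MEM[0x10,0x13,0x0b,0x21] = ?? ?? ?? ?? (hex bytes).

[0] 0x0e->0x19 len=2 : c7 13
[1] 0x18->0x0e len=8 : 95 c7 13 39 18 d6 a8 0e
[2] 0x26->0x21 len=2 : b6 f8
[3] 0x05->0x22 len=4 : 38 2f 36 3f
[4] 0x09->0x03 len=4 : ff 66 35 75
[5] 0x1d->0x22 len=5 : d6 a8 0e 50 b6
query mem[0x10]=0x13, mem[0x13]=0xd6, mem[0x0b]=0x35, mem[0x21]=0xb6

MEM[0x10,0x13,0x0b,0x21] = 13 d6 35 b6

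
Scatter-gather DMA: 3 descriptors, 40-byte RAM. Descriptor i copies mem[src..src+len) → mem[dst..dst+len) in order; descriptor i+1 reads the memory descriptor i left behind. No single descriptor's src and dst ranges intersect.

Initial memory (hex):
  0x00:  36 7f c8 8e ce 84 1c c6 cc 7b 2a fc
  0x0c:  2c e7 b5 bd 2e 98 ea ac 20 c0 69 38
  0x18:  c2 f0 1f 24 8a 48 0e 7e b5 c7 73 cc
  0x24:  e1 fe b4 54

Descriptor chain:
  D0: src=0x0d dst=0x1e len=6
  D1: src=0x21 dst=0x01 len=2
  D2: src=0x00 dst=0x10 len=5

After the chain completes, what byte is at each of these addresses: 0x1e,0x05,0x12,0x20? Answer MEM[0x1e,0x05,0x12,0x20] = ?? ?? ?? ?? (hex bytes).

MEM[0x1e,0x05,0x12,0x20] = e7 84 98 bd

[0] 0x0d->0x1e len=6 : e7 b5 bd 2e 98 ea
[1] 0x21->0x01 len=2 : 2e 98
[2] 0x00->0x10 len=5 : 36 2e 98 8e ce
query mem[0x1e]=0xe7, mem[0x05]=0x84, mem[0x12]=0x98, mem[0x20]=0xbd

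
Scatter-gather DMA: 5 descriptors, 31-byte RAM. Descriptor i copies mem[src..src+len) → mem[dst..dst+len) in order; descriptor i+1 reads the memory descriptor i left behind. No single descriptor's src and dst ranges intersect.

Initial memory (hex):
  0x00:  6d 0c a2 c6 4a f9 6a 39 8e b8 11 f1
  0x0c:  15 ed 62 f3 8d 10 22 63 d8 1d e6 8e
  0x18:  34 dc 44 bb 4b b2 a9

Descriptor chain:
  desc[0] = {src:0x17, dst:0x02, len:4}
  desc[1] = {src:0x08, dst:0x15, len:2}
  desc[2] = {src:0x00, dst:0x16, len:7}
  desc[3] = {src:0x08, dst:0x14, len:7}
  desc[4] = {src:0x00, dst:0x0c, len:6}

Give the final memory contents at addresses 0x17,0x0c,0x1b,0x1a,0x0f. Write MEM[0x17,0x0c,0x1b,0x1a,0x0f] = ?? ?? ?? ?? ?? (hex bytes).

  after D0: wrote 4B at 0x02 = 8e34dc44
  after D1: wrote 2B at 0x15 = 8eb8
  after D2: wrote 7B at 0x16 = 6d0c8e34dc446a
  after D3: wrote 7B at 0x14 = 8eb811f115ed62
  after D4: wrote 6B at 0x0c = 6d0c8e34dc44
query mem[0x17]=0xf1, mem[0x0c]=0x6d, mem[0x1b]=0x44, mem[0x1a]=0x62, mem[0x0f]=0x34

MEM[0x17,0x0c,0x1b,0x1a,0x0f] = f1 6d 44 62 34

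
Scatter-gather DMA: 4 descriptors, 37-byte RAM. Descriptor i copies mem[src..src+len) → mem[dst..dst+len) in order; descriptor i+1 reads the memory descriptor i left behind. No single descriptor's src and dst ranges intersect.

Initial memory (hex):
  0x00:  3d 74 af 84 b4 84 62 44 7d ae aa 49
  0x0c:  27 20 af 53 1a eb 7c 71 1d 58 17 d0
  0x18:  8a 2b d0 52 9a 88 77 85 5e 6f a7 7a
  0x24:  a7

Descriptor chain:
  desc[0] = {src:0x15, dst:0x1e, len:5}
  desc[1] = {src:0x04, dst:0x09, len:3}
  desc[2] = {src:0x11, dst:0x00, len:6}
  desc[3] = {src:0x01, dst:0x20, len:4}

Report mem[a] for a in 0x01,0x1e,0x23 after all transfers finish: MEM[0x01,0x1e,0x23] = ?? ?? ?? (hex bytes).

MEM[0x01,0x1e,0x23] = 7c 58 58

#0 dst[0x1e+5] := {0x58,0x17,0xd0,0x8a,0x2b}
#1 dst[0x09+3] := {0xb4,0x84,0x62}
#2 dst[0x00+6] := {0xeb,0x7c,0x71,0x1d,0x58,0x17}
#3 dst[0x20+4] := {0x7c,0x71,0x1d,0x58}
query mem[0x01]=0x7c, mem[0x1e]=0x58, mem[0x23]=0x58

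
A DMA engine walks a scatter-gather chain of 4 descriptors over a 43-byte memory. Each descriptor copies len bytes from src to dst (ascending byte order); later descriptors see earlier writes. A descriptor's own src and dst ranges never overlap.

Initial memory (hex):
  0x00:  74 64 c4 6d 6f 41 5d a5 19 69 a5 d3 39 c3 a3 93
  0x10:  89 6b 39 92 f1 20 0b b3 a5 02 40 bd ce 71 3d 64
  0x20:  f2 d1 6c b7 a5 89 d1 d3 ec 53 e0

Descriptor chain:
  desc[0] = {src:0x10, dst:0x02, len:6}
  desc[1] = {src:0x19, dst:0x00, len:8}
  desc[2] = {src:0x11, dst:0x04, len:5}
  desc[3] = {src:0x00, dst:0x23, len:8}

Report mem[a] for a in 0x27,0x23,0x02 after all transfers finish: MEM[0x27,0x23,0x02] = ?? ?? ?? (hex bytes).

D0: mem[0x02..0x07] <- [89 6b 39 92 f1 20]
D1: mem[0x00..0x07] <- [02 40 bd ce 71 3d 64 f2]
D2: mem[0x04..0x08] <- [6b 39 92 f1 20]
D3: mem[0x23..0x2a] <- [02 40 bd ce 6b 39 92 f1]
query mem[0x27]=0x6b, mem[0x23]=0x02, mem[0x02]=0xbd

MEM[0x27,0x23,0x02] = 6b 02 bd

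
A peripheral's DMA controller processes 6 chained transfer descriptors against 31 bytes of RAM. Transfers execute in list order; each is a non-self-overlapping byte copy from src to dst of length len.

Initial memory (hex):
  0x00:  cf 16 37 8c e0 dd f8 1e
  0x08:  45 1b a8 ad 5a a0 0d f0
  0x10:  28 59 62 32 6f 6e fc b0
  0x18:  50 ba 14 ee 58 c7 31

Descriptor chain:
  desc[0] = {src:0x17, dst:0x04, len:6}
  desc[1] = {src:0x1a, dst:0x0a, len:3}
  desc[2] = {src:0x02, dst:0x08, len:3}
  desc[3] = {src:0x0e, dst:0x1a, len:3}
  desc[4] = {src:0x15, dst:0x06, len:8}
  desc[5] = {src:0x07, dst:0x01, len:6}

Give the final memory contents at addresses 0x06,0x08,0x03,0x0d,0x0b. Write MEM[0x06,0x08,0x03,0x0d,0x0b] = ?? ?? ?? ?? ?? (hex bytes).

#0 dst[0x04+6] := {0xb0,0x50,0xba,0x14,0xee,0x58}
#1 dst[0x0a+3] := {0x14,0xee,0x58}
#2 dst[0x08+3] := {0x37,0x8c,0xb0}
#3 dst[0x1a+3] := {0x0d,0xf0,0x28}
#4 dst[0x06+8] := {0x6e,0xfc,0xb0,0x50,0xba,0x0d,0xf0,0x28}
#5 dst[0x01+6] := {0xfc,0xb0,0x50,0xba,0x0d,0xf0}
query mem[0x06]=0xf0, mem[0x08]=0xb0, mem[0x03]=0x50, mem[0x0d]=0x28, mem[0x0b]=0x0d

MEM[0x06,0x08,0x03,0x0d,0x0b] = f0 b0 50 28 0d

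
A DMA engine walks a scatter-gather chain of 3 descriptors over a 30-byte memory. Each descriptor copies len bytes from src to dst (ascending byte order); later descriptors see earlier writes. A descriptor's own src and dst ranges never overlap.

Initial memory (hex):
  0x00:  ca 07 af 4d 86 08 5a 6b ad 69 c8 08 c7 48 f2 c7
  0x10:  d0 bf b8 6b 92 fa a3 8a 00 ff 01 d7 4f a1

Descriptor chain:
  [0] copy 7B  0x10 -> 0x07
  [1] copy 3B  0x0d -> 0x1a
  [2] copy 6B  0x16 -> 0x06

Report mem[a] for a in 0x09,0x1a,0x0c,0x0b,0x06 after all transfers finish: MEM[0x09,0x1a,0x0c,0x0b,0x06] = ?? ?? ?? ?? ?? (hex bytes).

D0: mem[0x07..0x0d] <- [d0 bf b8 6b 92 fa a3]
D1: mem[0x1a..0x1c] <- [a3 f2 c7]
D2: mem[0x06..0x0b] <- [a3 8a 00 ff a3 f2]
query mem[0x09]=0xff, mem[0x1a]=0xa3, mem[0x0c]=0xfa, mem[0x0b]=0xf2, mem[0x06]=0xa3

MEM[0x09,0x1a,0x0c,0x0b,0x06] = ff a3 fa f2 a3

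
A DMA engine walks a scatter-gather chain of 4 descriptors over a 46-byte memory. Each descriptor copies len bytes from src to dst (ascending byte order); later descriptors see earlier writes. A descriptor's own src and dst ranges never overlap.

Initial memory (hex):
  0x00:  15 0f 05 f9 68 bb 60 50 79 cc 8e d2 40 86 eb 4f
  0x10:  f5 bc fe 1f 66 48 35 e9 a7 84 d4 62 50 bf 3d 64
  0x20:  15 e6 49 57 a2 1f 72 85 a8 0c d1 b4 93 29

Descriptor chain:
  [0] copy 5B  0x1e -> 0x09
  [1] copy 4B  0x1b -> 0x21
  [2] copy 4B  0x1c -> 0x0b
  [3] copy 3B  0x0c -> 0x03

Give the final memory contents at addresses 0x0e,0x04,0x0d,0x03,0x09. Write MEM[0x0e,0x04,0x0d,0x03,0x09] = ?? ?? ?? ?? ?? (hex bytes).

MEM[0x0e,0x04,0x0d,0x03,0x09] = 64 3d 3d bf 3d

D0: mem[0x09..0x0d] <- [3d 64 15 e6 49]
D1: mem[0x21..0x24] <- [62 50 bf 3d]
D2: mem[0x0b..0x0e] <- [50 bf 3d 64]
D3: mem[0x03..0x05] <- [bf 3d 64]
query mem[0x0e]=0x64, mem[0x04]=0x3d, mem[0x0d]=0x3d, mem[0x03]=0xbf, mem[0x09]=0x3d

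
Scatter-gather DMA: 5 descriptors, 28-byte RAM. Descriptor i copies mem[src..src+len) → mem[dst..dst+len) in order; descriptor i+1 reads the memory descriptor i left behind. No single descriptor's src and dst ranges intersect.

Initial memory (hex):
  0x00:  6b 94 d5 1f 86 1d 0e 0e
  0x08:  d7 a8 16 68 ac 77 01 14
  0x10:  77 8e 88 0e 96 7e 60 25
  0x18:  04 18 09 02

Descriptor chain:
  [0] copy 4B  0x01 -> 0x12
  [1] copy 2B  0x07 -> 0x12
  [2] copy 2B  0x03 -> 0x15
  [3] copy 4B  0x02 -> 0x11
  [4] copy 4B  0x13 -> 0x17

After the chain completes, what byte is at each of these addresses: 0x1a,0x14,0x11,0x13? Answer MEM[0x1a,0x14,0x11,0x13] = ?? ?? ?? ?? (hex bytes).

D0: mem[0x12..0x15] <- [94 d5 1f 86]
D1: mem[0x12..0x13] <- [0e d7]
D2: mem[0x15..0x16] <- [1f 86]
D3: mem[0x11..0x14] <- [d5 1f 86 1d]
D4: mem[0x17..0x1a] <- [86 1d 1f 86]
query mem[0x1a]=0x86, mem[0x14]=0x1d, mem[0x11]=0xd5, mem[0x13]=0x86

MEM[0x1a,0x14,0x11,0x13] = 86 1d d5 86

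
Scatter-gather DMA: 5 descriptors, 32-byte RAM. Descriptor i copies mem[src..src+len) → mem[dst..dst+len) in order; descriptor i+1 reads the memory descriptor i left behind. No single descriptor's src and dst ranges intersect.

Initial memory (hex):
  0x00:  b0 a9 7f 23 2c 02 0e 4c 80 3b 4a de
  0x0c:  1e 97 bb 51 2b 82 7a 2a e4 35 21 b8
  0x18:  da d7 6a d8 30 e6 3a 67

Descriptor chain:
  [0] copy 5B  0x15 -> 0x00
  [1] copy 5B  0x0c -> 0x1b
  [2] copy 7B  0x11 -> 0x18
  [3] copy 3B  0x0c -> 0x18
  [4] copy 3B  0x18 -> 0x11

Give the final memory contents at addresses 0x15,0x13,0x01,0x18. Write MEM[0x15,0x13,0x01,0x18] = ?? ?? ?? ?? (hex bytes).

MEM[0x15,0x13,0x01,0x18] = 35 bb 21 1e

[0] 0x15->0x00 len=5 : 35 21 b8 da d7
[1] 0x0c->0x1b len=5 : 1e 97 bb 51 2b
[2] 0x11->0x18 len=7 : 82 7a 2a e4 35 21 b8
[3] 0x0c->0x18 len=3 : 1e 97 bb
[4] 0x18->0x11 len=3 : 1e 97 bb
query mem[0x15]=0x35, mem[0x13]=0xbb, mem[0x01]=0x21, mem[0x18]=0x1e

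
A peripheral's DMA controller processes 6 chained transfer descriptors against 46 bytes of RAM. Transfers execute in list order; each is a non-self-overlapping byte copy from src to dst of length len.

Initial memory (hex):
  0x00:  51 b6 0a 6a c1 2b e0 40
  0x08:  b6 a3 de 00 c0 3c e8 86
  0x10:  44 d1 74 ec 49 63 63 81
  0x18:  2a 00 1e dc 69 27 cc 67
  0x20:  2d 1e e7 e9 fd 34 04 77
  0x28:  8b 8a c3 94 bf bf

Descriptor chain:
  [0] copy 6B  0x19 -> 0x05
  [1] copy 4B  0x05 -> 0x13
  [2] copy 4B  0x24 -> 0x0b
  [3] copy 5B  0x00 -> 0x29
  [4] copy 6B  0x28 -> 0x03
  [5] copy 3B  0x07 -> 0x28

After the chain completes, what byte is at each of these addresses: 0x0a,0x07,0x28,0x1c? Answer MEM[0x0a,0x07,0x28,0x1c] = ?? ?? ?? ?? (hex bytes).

MEM[0x0a,0x07,0x28,0x1c] = cc 6a 6a 69

#0 dst[0x05+6] := {0x00,0x1e,0xdc,0x69,0x27,0xcc}
#1 dst[0x13+4] := {0x00,0x1e,0xdc,0x69}
#2 dst[0x0b+4] := {0xfd,0x34,0x04,0x77}
#3 dst[0x29+5] := {0x51,0xb6,0x0a,0x6a,0xc1}
#4 dst[0x03+6] := {0x8b,0x51,0xb6,0x0a,0x6a,0xc1}
#5 dst[0x28+3] := {0x6a,0xc1,0x27}
query mem[0x0a]=0xcc, mem[0x07]=0x6a, mem[0x28]=0x6a, mem[0x1c]=0x69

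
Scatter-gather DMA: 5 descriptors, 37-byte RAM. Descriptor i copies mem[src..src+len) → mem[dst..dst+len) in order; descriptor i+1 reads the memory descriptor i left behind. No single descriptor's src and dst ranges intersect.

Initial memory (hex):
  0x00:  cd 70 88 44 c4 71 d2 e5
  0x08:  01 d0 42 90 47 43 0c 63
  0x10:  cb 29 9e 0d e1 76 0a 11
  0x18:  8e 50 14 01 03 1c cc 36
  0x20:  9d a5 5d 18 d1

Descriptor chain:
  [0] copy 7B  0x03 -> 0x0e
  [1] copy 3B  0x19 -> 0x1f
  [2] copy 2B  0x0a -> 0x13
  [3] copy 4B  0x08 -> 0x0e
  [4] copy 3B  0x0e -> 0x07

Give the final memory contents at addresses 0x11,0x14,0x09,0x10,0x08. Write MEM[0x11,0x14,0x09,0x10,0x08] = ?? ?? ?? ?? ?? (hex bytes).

MEM[0x11,0x14,0x09,0x10,0x08] = 90 90 42 42 d0

#0 dst[0x0e+7] := {0x44,0xc4,0x71,0xd2,0xe5,0x01,0xd0}
#1 dst[0x1f+3] := {0x50,0x14,0x01}
#2 dst[0x13+2] := {0x42,0x90}
#3 dst[0x0e+4] := {0x01,0xd0,0x42,0x90}
#4 dst[0x07+3] := {0x01,0xd0,0x42}
query mem[0x11]=0x90, mem[0x14]=0x90, mem[0x09]=0x42, mem[0x10]=0x42, mem[0x08]=0xd0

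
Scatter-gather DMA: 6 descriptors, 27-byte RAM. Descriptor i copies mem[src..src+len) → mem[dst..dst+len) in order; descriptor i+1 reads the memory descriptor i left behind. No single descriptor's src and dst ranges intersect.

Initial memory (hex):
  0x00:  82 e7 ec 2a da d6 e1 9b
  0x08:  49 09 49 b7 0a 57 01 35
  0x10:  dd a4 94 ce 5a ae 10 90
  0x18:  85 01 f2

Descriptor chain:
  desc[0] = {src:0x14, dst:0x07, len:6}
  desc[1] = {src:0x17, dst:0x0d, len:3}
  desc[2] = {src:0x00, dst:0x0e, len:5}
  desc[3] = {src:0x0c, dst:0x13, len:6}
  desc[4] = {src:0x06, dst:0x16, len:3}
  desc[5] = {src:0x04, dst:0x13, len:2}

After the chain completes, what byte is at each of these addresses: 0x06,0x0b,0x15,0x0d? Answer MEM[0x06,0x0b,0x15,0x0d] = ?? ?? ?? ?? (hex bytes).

MEM[0x06,0x0b,0x15,0x0d] = e1 85 82 90

D0: mem[0x07..0x0c] <- [5a ae 10 90 85 01]
D1: mem[0x0d..0x0f] <- [90 85 01]
D2: mem[0x0e..0x12] <- [82 e7 ec 2a da]
D3: mem[0x13..0x18] <- [01 90 82 e7 ec 2a]
D4: mem[0x16..0x18] <- [e1 5a ae]
D5: mem[0x13..0x14] <- [da d6]
query mem[0x06]=0xe1, mem[0x0b]=0x85, mem[0x15]=0x82, mem[0x0d]=0x90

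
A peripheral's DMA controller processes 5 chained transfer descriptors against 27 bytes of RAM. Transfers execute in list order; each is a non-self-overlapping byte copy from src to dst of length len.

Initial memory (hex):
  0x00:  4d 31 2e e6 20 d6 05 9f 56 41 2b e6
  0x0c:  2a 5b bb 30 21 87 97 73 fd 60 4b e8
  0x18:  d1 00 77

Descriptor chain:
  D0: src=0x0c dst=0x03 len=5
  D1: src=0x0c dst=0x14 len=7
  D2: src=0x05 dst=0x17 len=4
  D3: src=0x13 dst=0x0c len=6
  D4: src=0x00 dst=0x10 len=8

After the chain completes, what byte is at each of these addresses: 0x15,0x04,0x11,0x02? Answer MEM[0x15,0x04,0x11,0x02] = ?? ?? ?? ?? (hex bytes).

MEM[0x15,0x04,0x11,0x02] = bb 5b 31 2e

[0] 0x0c->0x03 len=5 : 2a 5b bb 30 21
[1] 0x0c->0x14 len=7 : 2a 5b bb 30 21 87 97
[2] 0x05->0x17 len=4 : bb 30 21 56
[3] 0x13->0x0c len=6 : 73 2a 5b bb bb 30
[4] 0x00->0x10 len=8 : 4d 31 2e 2a 5b bb 30 21
query mem[0x15]=0xbb, mem[0x04]=0x5b, mem[0x11]=0x31, mem[0x02]=0x2e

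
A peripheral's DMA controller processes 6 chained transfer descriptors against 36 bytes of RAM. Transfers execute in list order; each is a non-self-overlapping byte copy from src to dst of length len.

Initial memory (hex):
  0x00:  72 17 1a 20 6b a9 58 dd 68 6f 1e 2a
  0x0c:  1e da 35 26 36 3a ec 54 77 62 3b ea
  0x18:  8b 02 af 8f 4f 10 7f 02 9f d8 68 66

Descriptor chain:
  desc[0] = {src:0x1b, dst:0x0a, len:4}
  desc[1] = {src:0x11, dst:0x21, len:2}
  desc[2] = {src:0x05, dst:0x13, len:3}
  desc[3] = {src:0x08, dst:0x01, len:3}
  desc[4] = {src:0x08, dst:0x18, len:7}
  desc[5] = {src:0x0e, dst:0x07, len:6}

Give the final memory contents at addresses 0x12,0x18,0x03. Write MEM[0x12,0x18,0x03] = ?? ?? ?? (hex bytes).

MEM[0x12,0x18,0x03] = ec 68 8f

  after D0: wrote 4B at 0x0a = 8f4f107f
  after D1: wrote 2B at 0x21 = 3aec
  after D2: wrote 3B at 0x13 = a958dd
  after D3: wrote 3B at 0x01 = 686f8f
  after D4: wrote 7B at 0x18 = 686f8f4f107f35
  after D5: wrote 6B at 0x07 = 3526363aeca9
query mem[0x12]=0xec, mem[0x18]=0x68, mem[0x03]=0x8f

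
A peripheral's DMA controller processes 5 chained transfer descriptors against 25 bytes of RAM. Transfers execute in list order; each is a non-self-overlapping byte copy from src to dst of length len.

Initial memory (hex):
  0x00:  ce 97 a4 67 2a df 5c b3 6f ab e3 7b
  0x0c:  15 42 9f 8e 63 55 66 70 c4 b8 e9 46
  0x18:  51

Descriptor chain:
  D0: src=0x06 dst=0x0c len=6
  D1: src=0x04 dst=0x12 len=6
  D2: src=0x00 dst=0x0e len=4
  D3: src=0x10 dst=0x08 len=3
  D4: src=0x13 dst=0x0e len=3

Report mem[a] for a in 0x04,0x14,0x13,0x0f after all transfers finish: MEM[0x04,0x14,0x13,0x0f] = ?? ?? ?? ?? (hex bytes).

D0: mem[0x0c..0x11] <- [5c b3 6f ab e3 7b]
D1: mem[0x12..0x17] <- [2a df 5c b3 6f ab]
D2: mem[0x0e..0x11] <- [ce 97 a4 67]
D3: mem[0x08..0x0a] <- [a4 67 2a]
D4: mem[0x0e..0x10] <- [df 5c b3]
query mem[0x04]=0x2a, mem[0x14]=0x5c, mem[0x13]=0xdf, mem[0x0f]=0x5c

MEM[0x04,0x14,0x13,0x0f] = 2a 5c df 5c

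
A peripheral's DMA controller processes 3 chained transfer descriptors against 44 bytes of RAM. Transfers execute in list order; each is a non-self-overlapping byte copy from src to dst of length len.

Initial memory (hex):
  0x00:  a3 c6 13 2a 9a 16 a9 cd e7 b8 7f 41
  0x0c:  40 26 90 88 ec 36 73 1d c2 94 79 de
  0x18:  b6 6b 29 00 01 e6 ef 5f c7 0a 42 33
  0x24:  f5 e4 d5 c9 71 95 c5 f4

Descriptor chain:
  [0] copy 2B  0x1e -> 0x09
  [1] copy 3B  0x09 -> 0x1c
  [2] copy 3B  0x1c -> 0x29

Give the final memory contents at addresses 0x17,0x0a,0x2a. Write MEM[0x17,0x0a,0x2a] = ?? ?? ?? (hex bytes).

MEM[0x17,0x0a,0x2a] = de 5f 5f

  after D0: wrote 2B at 0x09 = ef5f
  after D1: wrote 3B at 0x1c = ef5f41
  after D2: wrote 3B at 0x29 = ef5f41
query mem[0x17]=0xde, mem[0x0a]=0x5f, mem[0x2a]=0x5f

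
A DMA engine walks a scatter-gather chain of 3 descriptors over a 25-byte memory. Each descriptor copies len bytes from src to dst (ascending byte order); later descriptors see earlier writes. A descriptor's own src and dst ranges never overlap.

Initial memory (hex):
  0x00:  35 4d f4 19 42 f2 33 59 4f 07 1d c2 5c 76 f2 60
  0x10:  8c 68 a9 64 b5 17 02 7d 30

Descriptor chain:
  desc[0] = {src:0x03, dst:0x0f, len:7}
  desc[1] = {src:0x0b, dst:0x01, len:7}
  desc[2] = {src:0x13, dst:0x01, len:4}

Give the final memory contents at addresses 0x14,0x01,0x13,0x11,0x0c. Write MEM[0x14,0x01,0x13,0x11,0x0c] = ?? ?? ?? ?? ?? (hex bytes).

  after D0: wrote 7B at 0x0f = 1942f233594f07
  after D1: wrote 7B at 0x01 = c25c76f21942f2
  after D2: wrote 4B at 0x01 = 594f0702
query mem[0x14]=0x4f, mem[0x01]=0x59, mem[0x13]=0x59, mem[0x11]=0xf2, mem[0x0c]=0x5c

MEM[0x14,0x01,0x13,0x11,0x0c] = 4f 59 59 f2 5c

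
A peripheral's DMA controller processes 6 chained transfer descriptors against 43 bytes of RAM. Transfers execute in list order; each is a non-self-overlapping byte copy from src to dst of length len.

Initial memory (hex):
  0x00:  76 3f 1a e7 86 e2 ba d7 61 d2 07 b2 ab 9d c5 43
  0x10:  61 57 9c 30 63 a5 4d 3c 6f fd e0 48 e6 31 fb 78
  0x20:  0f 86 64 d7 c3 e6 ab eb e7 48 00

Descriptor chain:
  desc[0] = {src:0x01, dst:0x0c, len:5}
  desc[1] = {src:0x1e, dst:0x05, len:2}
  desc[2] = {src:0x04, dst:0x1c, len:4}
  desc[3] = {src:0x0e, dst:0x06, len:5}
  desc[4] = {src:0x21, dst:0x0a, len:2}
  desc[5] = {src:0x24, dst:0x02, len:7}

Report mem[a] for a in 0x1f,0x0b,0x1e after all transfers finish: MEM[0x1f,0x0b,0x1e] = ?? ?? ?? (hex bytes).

MEM[0x1f,0x0b,0x1e] = d7 64 78

  after D0: wrote 5B at 0x0c = 3f1ae786e2
  after D1: wrote 2B at 0x05 = fb78
  after D2: wrote 4B at 0x1c = 86fb78d7
  after D3: wrote 5B at 0x06 = e786e2579c
  after D4: wrote 2B at 0x0a = 8664
  after D5: wrote 7B at 0x02 = c3e6abebe74800
query mem[0x1f]=0xd7, mem[0x0b]=0x64, mem[0x1e]=0x78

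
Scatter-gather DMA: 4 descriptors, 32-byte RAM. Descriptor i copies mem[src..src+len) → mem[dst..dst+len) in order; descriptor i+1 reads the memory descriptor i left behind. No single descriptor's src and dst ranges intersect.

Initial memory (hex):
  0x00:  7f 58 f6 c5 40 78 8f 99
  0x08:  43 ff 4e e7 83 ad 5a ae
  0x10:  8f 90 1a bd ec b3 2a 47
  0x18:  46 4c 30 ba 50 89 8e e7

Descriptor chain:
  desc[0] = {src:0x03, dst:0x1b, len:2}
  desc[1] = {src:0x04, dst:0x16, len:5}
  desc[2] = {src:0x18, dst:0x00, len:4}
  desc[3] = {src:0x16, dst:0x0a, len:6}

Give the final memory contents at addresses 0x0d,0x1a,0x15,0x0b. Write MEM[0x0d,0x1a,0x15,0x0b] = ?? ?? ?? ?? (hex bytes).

D0: mem[0x1b..0x1c] <- [c5 40]
D1: mem[0x16..0x1a] <- [40 78 8f 99 43]
D2: mem[0x00..0x03] <- [8f 99 43 c5]
D3: mem[0x0a..0x0f] <- [40 78 8f 99 43 c5]
query mem[0x0d]=0x99, mem[0x1a]=0x43, mem[0x15]=0xb3, mem[0x0b]=0x78

MEM[0x0d,0x1a,0x15,0x0b] = 99 43 b3 78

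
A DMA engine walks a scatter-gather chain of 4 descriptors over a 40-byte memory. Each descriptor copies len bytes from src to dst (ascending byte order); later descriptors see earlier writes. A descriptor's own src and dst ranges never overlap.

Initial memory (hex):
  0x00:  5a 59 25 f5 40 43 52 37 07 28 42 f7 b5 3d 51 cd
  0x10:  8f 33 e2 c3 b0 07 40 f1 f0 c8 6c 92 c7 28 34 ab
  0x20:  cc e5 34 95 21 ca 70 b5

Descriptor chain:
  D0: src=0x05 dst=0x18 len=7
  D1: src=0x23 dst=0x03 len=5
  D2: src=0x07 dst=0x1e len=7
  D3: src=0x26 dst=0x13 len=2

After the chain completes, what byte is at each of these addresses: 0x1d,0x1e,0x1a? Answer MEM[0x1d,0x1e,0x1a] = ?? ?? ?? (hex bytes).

#0 dst[0x18+7] := {0x43,0x52,0x37,0x07,0x28,0x42,0xf7}
#1 dst[0x03+5] := {0x95,0x21,0xca,0x70,0xb5}
#2 dst[0x1e+7] := {0xb5,0x07,0x28,0x42,0xf7,0xb5,0x3d}
#3 dst[0x13+2] := {0x70,0xb5}
query mem[0x1d]=0x42, mem[0x1e]=0xb5, mem[0x1a]=0x37

MEM[0x1d,0x1e,0x1a] = 42 b5 37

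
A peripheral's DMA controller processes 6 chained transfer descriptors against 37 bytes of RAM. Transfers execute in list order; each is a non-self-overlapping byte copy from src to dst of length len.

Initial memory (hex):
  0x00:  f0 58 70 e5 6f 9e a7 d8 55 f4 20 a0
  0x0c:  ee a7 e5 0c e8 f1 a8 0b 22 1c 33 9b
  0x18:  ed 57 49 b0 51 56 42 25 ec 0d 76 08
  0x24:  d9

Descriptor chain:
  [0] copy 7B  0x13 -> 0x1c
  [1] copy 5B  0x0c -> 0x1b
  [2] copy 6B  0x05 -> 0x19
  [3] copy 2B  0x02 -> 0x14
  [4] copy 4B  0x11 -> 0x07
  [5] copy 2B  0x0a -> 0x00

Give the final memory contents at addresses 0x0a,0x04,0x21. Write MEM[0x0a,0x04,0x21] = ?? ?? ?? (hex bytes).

  after D0: wrote 7B at 0x1c = 0b221c339bed57
  after D1: wrote 5B at 0x1b = eea7e50ce8
  after D2: wrote 6B at 0x19 = 9ea7d855f420
  after D3: wrote 2B at 0x14 = 70e5
  after D4: wrote 4B at 0x07 = f1a80b70
  after D5: wrote 2B at 0x00 = 70a0
query mem[0x0a]=0x70, mem[0x04]=0x6f, mem[0x21]=0xed

MEM[0x0a,0x04,0x21] = 70 6f ed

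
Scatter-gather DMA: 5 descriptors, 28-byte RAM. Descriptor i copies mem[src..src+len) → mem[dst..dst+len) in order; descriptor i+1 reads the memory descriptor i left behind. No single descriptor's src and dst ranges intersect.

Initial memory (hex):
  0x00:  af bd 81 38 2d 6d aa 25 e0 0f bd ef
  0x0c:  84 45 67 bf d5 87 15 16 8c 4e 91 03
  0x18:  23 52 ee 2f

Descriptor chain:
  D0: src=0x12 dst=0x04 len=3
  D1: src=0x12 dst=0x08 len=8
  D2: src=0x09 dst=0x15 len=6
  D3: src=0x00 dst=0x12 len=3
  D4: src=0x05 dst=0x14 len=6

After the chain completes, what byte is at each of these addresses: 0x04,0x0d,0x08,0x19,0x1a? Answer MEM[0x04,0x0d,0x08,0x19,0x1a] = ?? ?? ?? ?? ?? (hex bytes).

D0: mem[0x04..0x06] <- [15 16 8c]
D1: mem[0x08..0x0f] <- [15 16 8c 4e 91 03 23 52]
D2: mem[0x15..0x1a] <- [16 8c 4e 91 03 23]
D3: mem[0x12..0x14] <- [af bd 81]
D4: mem[0x14..0x19] <- [16 8c 25 15 16 8c]
query mem[0x04]=0x15, mem[0x0d]=0x03, mem[0x08]=0x15, mem[0x19]=0x8c, mem[0x1a]=0x23

MEM[0x04,0x0d,0x08,0x19,0x1a] = 15 03 15 8c 23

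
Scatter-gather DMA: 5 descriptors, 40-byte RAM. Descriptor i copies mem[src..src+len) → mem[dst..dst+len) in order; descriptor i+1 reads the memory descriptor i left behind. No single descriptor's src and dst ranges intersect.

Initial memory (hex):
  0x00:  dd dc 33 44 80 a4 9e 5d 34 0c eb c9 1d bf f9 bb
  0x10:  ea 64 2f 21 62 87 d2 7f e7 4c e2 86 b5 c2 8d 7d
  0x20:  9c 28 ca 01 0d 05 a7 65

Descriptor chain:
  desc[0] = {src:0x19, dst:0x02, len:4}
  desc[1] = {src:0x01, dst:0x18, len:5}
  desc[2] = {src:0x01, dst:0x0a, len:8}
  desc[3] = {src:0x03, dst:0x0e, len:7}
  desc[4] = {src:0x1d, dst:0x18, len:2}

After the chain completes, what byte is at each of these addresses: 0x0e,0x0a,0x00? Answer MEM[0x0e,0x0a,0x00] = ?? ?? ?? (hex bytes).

MEM[0x0e,0x0a,0x00] = e2 dc dd

[0] 0x19->0x02 len=4 : 4c e2 86 b5
[1] 0x01->0x18 len=5 : dc 4c e2 86 b5
[2] 0x01->0x0a len=8 : dc 4c e2 86 b5 9e 5d 34
[3] 0x03->0x0e len=7 : e2 86 b5 9e 5d 34 0c
[4] 0x1d->0x18 len=2 : c2 8d
query mem[0x0e]=0xe2, mem[0x0a]=0xdc, mem[0x00]=0xdd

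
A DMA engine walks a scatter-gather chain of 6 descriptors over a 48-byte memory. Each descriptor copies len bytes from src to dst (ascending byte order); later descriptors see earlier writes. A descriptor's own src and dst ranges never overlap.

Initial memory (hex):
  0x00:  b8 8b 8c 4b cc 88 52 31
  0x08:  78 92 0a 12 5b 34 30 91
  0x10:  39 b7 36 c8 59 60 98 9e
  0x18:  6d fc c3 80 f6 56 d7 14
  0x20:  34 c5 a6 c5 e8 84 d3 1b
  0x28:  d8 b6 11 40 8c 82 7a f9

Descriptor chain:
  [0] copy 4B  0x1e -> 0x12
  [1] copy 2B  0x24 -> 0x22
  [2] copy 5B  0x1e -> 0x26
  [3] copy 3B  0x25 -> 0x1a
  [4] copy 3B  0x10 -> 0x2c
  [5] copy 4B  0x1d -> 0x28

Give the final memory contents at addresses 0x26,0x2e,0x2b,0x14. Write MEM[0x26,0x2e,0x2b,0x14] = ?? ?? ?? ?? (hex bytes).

MEM[0x26,0x2e,0x2b,0x14] = d7 d7 34 34

#0 dst[0x12+4] := {0xd7,0x14,0x34,0xc5}
#1 dst[0x22+2] := {0xe8,0x84}
#2 dst[0x26+5] := {0xd7,0x14,0x34,0xc5,0xe8}
#3 dst[0x1a+3] := {0x84,0xd7,0x14}
#4 dst[0x2c+3] := {0x39,0xb7,0xd7}
#5 dst[0x28+4] := {0x56,0xd7,0x14,0x34}
query mem[0x26]=0xd7, mem[0x2e]=0xd7, mem[0x2b]=0x34, mem[0x14]=0x34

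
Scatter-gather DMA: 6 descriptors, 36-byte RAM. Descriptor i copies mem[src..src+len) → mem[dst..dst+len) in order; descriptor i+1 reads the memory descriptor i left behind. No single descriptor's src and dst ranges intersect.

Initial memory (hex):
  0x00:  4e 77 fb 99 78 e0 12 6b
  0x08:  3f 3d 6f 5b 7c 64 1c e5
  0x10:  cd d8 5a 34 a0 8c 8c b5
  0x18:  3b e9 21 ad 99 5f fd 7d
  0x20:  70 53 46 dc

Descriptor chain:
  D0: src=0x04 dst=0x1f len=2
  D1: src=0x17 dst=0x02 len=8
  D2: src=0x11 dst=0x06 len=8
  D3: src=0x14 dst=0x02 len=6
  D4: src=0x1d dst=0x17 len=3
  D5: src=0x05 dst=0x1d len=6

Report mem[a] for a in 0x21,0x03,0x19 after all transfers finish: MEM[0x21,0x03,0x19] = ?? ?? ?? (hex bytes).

MEM[0x21,0x03,0x19] = a0 8c 78

[0] 0x04->0x1f len=2 : 78 e0
[1] 0x17->0x02 len=8 : b5 3b e9 21 ad 99 5f fd
[2] 0x11->0x06 len=8 : d8 5a 34 a0 8c 8c b5 3b
[3] 0x14->0x02 len=6 : a0 8c 8c b5 3b e9
[4] 0x1d->0x17 len=3 : 5f fd 78
[5] 0x05->0x1d len=6 : b5 3b e9 34 a0 8c
query mem[0x21]=0xa0, mem[0x03]=0x8c, mem[0x19]=0x78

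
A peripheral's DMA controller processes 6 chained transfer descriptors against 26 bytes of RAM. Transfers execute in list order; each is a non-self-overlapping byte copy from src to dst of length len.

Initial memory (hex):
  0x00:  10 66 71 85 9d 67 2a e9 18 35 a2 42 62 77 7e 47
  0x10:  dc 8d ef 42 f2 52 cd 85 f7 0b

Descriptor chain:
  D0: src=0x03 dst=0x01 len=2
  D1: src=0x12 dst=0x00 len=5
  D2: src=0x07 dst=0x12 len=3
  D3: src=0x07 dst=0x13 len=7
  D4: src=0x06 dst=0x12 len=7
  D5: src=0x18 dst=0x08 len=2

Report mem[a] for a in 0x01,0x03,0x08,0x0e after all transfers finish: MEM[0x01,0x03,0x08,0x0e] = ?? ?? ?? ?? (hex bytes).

  after D0: wrote 2B at 0x01 = 859d
  after D1: wrote 5B at 0x00 = ef42f252cd
  after D2: wrote 3B at 0x12 = e91835
  after D3: wrote 7B at 0x13 = e91835a2426277
  after D4: wrote 7B at 0x12 = 2ae91835a24262
  after D5: wrote 2B at 0x08 = 6277
query mem[0x01]=0x42, mem[0x03]=0x52, mem[0x08]=0x62, mem[0x0e]=0x7e

MEM[0x01,0x03,0x08,0x0e] = 42 52 62 7e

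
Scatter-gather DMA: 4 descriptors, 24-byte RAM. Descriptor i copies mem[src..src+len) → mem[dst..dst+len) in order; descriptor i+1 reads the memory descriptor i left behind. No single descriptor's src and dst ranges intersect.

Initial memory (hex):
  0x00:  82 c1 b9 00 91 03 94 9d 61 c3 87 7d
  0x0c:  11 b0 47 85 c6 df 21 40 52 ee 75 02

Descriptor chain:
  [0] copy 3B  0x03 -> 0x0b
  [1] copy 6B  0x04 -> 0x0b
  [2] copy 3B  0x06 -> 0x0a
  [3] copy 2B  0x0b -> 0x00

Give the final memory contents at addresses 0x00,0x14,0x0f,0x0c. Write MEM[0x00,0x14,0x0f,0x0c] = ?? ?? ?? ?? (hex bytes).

MEM[0x00,0x14,0x0f,0x0c] = 9d 52 61 61

D0: mem[0x0b..0x0d] <- [00 91 03]
D1: mem[0x0b..0x10] <- [91 03 94 9d 61 c3]
D2: mem[0x0a..0x0c] <- [94 9d 61]
D3: mem[0x00..0x01] <- [9d 61]
query mem[0x00]=0x9d, mem[0x14]=0x52, mem[0x0f]=0x61, mem[0x0c]=0x61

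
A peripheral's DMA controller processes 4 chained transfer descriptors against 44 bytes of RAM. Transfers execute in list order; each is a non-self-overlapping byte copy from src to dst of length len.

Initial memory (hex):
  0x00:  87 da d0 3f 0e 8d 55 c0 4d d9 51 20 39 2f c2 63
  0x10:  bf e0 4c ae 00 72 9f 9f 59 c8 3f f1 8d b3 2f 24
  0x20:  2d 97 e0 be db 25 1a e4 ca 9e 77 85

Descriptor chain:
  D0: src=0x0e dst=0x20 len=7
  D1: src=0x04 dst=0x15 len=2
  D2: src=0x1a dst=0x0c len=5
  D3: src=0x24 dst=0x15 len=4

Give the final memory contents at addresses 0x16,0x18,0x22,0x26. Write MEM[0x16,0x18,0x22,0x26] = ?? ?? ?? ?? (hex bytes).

  after D0: wrote 7B at 0x20 = c263bfe04cae00
  after D1: wrote 2B at 0x15 = 0e8d
  after D2: wrote 5B at 0x0c = 3ff18db32f
  after D3: wrote 4B at 0x15 = 4cae00e4
query mem[0x16]=0xae, mem[0x18]=0xe4, mem[0x22]=0xbf, mem[0x26]=0x00

MEM[0x16,0x18,0x22,0x26] = ae e4 bf 00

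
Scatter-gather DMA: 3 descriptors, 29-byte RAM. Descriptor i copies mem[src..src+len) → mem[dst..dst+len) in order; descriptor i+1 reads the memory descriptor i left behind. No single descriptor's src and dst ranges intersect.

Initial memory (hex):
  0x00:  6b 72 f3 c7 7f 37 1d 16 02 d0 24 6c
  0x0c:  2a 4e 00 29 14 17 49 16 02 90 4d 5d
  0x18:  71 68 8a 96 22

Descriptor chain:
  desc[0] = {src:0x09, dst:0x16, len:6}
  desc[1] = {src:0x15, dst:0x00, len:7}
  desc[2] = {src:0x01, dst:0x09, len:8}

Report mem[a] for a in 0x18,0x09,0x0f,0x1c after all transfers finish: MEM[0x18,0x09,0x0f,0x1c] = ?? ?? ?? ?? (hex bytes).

MEM[0x18,0x09,0x0f,0x1c] = 6c d0 16 22

  after D0: wrote 6B at 0x16 = d0246c2a4e00
  after D1: wrote 7B at 0x00 = 90d0246c2a4e00
  after D2: wrote 8B at 0x09 = d0246c2a4e001602
query mem[0x18]=0x6c, mem[0x09]=0xd0, mem[0x0f]=0x16, mem[0x1c]=0x22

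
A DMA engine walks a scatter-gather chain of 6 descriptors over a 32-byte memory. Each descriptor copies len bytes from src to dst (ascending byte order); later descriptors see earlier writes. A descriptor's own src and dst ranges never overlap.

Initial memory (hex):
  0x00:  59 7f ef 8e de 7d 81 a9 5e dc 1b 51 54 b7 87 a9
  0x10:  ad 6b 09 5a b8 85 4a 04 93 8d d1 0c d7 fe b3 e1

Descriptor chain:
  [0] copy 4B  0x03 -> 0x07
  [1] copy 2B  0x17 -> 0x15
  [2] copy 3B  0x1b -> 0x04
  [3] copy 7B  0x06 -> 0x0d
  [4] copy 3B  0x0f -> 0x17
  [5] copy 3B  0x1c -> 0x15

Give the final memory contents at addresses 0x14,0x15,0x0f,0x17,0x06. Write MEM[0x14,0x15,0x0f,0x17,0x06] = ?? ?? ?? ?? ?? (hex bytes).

[0] 0x03->0x07 len=4 : 8e de 7d 81
[1] 0x17->0x15 len=2 : 04 93
[2] 0x1b->0x04 len=3 : 0c d7 fe
[3] 0x06->0x0d len=7 : fe 8e de 7d 81 51 54
[4] 0x0f->0x17 len=3 : de 7d 81
[5] 0x1c->0x15 len=3 : d7 fe b3
query mem[0x14]=0xb8, mem[0x15]=0xd7, mem[0x0f]=0xde, mem[0x17]=0xb3, mem[0x06]=0xfe

MEM[0x14,0x15,0x0f,0x17,0x06] = b8 d7 de b3 fe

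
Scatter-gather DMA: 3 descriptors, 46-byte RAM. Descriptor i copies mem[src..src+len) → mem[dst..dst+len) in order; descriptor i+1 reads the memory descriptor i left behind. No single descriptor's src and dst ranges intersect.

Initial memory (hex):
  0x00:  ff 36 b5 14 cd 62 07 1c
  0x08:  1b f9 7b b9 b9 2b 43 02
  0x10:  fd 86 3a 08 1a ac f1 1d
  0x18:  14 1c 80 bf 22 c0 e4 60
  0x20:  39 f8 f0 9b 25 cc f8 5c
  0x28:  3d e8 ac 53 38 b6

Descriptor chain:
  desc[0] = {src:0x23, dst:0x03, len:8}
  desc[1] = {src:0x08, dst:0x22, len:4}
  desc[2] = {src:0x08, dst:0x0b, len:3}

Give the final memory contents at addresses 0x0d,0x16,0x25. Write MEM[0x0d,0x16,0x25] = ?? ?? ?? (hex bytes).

MEM[0x0d,0x16,0x25] = ac f1 b9

#0 dst[0x03+8] := {0x9b,0x25,0xcc,0xf8,0x5c,0x3d,0xe8,0xac}
#1 dst[0x22+4] := {0x3d,0xe8,0xac,0xb9}
#2 dst[0x0b+3] := {0x3d,0xe8,0xac}
query mem[0x0d]=0xac, mem[0x16]=0xf1, mem[0x25]=0xb9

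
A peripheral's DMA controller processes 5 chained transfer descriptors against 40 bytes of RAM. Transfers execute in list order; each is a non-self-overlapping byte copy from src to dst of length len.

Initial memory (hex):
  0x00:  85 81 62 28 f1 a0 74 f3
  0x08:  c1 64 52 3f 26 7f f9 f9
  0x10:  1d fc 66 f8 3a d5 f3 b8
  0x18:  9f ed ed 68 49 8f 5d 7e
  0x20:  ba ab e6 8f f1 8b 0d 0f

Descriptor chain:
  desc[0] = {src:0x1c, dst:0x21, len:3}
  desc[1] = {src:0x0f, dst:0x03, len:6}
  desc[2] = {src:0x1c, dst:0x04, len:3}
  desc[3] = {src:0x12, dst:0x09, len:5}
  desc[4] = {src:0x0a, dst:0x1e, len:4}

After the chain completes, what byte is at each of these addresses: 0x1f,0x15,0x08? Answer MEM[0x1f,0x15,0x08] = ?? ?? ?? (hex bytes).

MEM[0x1f,0x15,0x08] = 3a d5 3a

  after D0: wrote 3B at 0x21 = 498f5d
  after D1: wrote 6B at 0x03 = f91dfc66f83a
  after D2: wrote 3B at 0x04 = 498f5d
  after D3: wrote 5B at 0x09 = 66f83ad5f3
  after D4: wrote 4B at 0x1e = f83ad5f3
query mem[0x1f]=0x3a, mem[0x15]=0xd5, mem[0x08]=0x3a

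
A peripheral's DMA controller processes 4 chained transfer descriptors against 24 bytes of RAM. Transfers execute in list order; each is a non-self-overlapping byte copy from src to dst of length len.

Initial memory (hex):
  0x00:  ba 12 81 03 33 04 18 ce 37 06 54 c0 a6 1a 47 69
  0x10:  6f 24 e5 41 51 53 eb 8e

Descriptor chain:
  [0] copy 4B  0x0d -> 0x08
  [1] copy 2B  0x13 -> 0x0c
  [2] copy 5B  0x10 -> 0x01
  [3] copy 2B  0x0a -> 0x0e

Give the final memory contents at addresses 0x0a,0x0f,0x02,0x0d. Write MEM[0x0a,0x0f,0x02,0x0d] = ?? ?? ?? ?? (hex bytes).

D0: mem[0x08..0x0b] <- [1a 47 69 6f]
D1: mem[0x0c..0x0d] <- [41 51]
D2: mem[0x01..0x05] <- [6f 24 e5 41 51]
D3: mem[0x0e..0x0f] <- [69 6f]
query mem[0x0a]=0x69, mem[0x0f]=0x6f, mem[0x02]=0x24, mem[0x0d]=0x51

MEM[0x0a,0x0f,0x02,0x0d] = 69 6f 24 51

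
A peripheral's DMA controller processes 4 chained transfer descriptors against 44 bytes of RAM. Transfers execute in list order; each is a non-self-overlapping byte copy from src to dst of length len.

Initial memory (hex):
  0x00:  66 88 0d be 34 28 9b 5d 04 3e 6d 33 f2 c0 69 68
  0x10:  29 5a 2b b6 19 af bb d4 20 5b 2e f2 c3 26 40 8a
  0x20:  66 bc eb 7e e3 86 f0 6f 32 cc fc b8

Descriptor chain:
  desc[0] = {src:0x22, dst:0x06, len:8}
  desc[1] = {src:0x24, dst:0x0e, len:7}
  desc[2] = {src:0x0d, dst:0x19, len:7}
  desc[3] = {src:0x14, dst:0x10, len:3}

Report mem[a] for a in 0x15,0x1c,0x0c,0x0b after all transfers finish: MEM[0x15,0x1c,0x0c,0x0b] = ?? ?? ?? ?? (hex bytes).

[0] 0x22->0x06 len=8 : eb 7e e3 86 f0 6f 32 cc
[1] 0x24->0x0e len=7 : e3 86 f0 6f 32 cc fc
[2] 0x0d->0x19 len=7 : cc e3 86 f0 6f 32 cc
[3] 0x14->0x10 len=3 : fc af bb
query mem[0x15]=0xaf, mem[0x1c]=0xf0, mem[0x0c]=0x32, mem[0x0b]=0x6f

MEM[0x15,0x1c,0x0c,0x0b] = af f0 32 6f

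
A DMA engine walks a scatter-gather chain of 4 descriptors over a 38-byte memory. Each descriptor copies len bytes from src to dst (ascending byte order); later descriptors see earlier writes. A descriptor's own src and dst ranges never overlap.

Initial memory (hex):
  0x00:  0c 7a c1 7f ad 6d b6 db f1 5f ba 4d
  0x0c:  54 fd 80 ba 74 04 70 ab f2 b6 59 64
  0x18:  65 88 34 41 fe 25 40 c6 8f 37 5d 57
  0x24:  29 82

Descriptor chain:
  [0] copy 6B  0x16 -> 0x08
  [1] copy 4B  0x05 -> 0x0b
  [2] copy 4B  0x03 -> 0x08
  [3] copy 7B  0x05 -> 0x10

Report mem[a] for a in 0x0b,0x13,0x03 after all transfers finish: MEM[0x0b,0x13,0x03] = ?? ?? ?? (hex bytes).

MEM[0x0b,0x13,0x03] = b6 7f 7f

#0 dst[0x08+6] := {0x59,0x64,0x65,0x88,0x34,0x41}
#1 dst[0x0b+4] := {0x6d,0xb6,0xdb,0x59}
#2 dst[0x08+4] := {0x7f,0xad,0x6d,0xb6}
#3 dst[0x10+7] := {0x6d,0xb6,0xdb,0x7f,0xad,0x6d,0xb6}
query mem[0x0b]=0xb6, mem[0x13]=0x7f, mem[0x03]=0x7f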